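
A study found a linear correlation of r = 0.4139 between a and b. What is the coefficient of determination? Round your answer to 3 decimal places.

r² = (0.4139)² = 0.171

0.171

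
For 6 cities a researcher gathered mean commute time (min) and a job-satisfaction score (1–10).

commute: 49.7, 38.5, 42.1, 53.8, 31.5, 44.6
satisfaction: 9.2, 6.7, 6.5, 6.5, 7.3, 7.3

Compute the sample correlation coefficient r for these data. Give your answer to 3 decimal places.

0.187

n = 6, Σx = 260.2, Σy = 43.5, Σx² = 11600.6, Σy² = 320.61, Σxy = 1894.07
nΣxy − ΣxΣy = 11364.42 − 11318.7 = 45.72
nΣx² − (Σx)² = 69603.6 − 67704.04 = 1899.56; nΣy² − (Σy)² = 1923.66 − 1892.25 = 31.41
r = 45.72 / √(1899.56 × 31.41) = 45.72 / 244.2646 ≈ 0.187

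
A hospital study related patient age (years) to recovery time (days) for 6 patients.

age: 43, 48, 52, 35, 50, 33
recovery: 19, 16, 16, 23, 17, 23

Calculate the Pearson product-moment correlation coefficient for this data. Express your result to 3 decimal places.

-0.978

n = 6, Σx = 261, Σy = 114, Σx² = 11671, Σy² = 2220, Σxy = 4831
nΣxy − ΣxΣy = 28986 − 29754 = -768
nΣx² − (Σx)² = 70026 − 68121 = 1905; nΣy² − (Σy)² = 13320 − 12996 = 324
r = -768 / √(1905 × 324) = -768 / 785.6335 ≈ -0.978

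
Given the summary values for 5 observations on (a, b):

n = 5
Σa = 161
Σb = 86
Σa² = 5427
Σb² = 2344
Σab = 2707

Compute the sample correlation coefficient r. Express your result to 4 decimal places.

r = (nΣab − ΣaΣb) / √[(nΣa² − (Σa)²)(nΣb² − (Σb)²)]
Numerator: 5×2707 − 161×86 = -311
Denominator: √[(27135 − 25921)(11720 − 7396)] = √[1214 × 4324] = 2291.1429
r = -311 / 2291.1429 ≈ -0.1357

-0.1357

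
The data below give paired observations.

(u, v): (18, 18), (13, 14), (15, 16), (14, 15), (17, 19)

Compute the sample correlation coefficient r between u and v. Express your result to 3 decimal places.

0.942

n = 5, Σu = 77, Σv = 82, Σu² = 1203, Σv² = 1362, Σuv = 1279
nΣuv − ΣuΣv = 6395 − 6314 = 81
nΣu² − (Σu)² = 6015 − 5929 = 86; nΣv² − (Σv)² = 6810 − 6724 = 86
r = 81 / √(86 × 86) = 81 / 86.0000 ≈ 0.942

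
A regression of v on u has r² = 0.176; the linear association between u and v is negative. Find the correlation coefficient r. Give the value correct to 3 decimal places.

|r| = √0.176 = 0.420
The association is negative, so r = −0.420.

-0.420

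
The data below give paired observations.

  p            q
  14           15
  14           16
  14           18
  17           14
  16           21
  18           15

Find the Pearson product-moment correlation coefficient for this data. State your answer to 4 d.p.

-0.1975

n = 6, Σp = 93, Σq = 99, Σp² = 1457, Σq² = 1667, Σpq = 1530
nΣpq − ΣpΣq = 9180 − 9207 = -27
nΣp² − (Σp)² = 8742 − 8649 = 93; nΣq² − (Σq)² = 10002 − 9801 = 201
r = -27 / √(93 × 201) = -27 / 136.7223 ≈ -0.1975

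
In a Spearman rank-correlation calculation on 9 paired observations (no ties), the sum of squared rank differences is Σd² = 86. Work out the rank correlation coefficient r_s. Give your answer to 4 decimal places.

0.2833

ρ = 1 − 6Σd² / [n(n²−1)] = 1 − 6×86 / (9×80)
  = 1 − 516/720 = 1 − 0.71667 ≈ 0.2833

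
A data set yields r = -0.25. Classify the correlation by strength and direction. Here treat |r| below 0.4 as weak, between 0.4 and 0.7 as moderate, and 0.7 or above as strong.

weak negative

r = -0.25 < 0 so the relationship is negative.
|r| = 0.25, which falls in the weak range.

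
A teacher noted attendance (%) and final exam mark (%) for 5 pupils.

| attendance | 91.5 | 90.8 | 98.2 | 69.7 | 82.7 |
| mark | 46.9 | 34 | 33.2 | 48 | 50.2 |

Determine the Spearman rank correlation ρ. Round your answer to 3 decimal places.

Rank attendance: 4, 3, 5, 1, 2
Rank mark: 3, 2, 1, 4, 5
d = rank(attendance) − rank(mark): 1, 1, 4, -3, -3; Σd² = 36
ρ = 1 − 6Σd² / [n(n²−1)] = 1 − 6×36 / (5×24) = 1 − 216/120 ≈ -0.800

-0.800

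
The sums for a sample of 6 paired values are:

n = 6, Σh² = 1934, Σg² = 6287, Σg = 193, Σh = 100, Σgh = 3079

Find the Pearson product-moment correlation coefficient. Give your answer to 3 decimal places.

-0.948

r = (nΣgh − ΣgΣh) / √[(nΣg² − (Σg)²)(nΣh² − (Σh)²)]
Numerator: 6×3079 − 193×100 = -826
Denominator: √[(37722 − 37249)(11604 − 10000)] = √[473 × 1604] = 871.0293
r = -826 / 871.0293 ≈ -0.948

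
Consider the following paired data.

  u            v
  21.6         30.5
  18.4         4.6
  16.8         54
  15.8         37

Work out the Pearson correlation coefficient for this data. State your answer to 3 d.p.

n = 4, Σu = 72.6, Σv = 126.1, Σu² = 1337, Σv² = 5236.41, Σuv = 2235.24
nΣuv − ΣuΣv = 8940.96 − 9154.86 = -213.9
nΣu² − (Σu)² = 5348 − 5270.76 = 77.24; nΣv² − (Σv)² = 20945.64 − 15901.21 = 5044.43
r = -213.9 / √(77.24 × 5044.43) = -213.9 / 624.2049 ≈ -0.343

-0.343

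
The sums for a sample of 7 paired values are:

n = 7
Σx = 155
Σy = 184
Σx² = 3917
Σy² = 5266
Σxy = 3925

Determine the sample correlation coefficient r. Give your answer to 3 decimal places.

-0.327

r = (nΣxy − ΣxΣy) / √[(nΣx² − (Σx)²)(nΣy² − (Σy)²)]
Numerator: 7×3925 − 155×184 = -1045
Denominator: √[(27419 − 24025)(36862 − 33856)] = √[3394 × 3006] = 3194.1140
r = -1045 / 3194.1140 ≈ -0.327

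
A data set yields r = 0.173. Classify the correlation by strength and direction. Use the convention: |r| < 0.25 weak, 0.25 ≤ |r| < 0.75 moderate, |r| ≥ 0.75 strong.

r = 0.173 > 0 so the relationship is positive.
|r| = 0.173, which falls in the weak range.

weak positive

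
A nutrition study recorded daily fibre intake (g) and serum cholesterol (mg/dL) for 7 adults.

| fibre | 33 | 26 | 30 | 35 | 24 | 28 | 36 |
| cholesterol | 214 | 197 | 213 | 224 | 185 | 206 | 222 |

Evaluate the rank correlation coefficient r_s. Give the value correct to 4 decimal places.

0.9643

Rank fibre: 5, 2, 4, 6, 1, 3, 7
Rank cholesterol: 5, 2, 4, 7, 1, 3, 6
d = rank(fibre) − rank(cholesterol): 0, 0, 0, -1, 0, 0, 1; Σd² = 2
ρ = 1 − 6Σd² / [n(n²−1)] = 1 − 6×2 / (7×48) = 1 − 12/336 ≈ 0.9643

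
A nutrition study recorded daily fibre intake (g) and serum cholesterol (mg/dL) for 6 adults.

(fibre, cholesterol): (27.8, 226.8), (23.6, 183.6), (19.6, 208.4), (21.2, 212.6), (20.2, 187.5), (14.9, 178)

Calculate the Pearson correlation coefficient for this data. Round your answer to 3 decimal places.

n = 6, Σx = 127.3, Σy = 1196.9, Σx² = 2793.45, Σy² = 240616.77, Σxy = 25669.46
nΣxy − ΣxΣy = 154016.76 − 152365.37 = 1651.39
nΣx² − (Σx)² = 16760.7 − 16205.29 = 555.41; nΣy² − (Σy)² = 1443700.62 − 1432569.61 = 11131.01
r = 1651.39 / √(555.41 × 11131.01) = 1651.39 / 2486.4180 ≈ 0.664

0.664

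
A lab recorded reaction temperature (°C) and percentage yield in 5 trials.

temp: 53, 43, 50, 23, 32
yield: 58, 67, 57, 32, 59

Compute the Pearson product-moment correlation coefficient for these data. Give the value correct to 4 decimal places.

n = 5, Σx = 201, Σy = 273, Σx² = 8711, Σy² = 15607, Σxy = 11429
nΣxy − ΣxΣy = 57145 − 54873 = 2272
nΣx² − (Σx)² = 43555 − 40401 = 3154; nΣy² − (Σy)² = 78035 − 74529 = 3506
r = 2272 / √(3154 × 3506) = 2272 / 3325.3457 ≈ 0.6832

0.6832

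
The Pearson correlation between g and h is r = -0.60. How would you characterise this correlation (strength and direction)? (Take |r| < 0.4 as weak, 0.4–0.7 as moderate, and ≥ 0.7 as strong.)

moderate negative

r = -0.60 < 0 so the relationship is negative.
|r| = 0.60, which falls in the moderate range.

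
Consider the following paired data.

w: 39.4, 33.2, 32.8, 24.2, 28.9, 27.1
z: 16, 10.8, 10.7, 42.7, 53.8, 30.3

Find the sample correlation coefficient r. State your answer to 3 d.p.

-0.688

n = 6, Σw = 185.6, Σz = 164.3, Σw² = 5885.7, Σz² = 6122.95, Σwz = 4749.21
nΣwz − ΣwΣz = 28495.26 − 30494.08 = -1998.82
nΣw² − (Σw)² = 35314.2 − 34447.36 = 866.84; nΣz² − (Σz)² = 36737.7 − 26994.49 = 9743.21
r = -1998.82 / √(866.84 × 9743.21) = -1998.82 / 2906.1666 ≈ -0.688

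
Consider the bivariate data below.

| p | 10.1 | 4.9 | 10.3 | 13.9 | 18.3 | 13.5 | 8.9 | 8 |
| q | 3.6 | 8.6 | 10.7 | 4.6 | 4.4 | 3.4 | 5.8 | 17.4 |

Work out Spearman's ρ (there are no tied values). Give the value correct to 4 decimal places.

-0.5714

Rank p: 4, 1, 5, 7, 8, 6, 3, 2
Rank q: 2, 6, 7, 4, 3, 1, 5, 8
d = rank(p) − rank(q): 2, -5, -2, 3, 5, 5, -2, -6; Σd² = 132
ρ = 1 − 6Σd² / [n(n²−1)] = 1 − 6×132 / (8×63) = 1 − 792/504 ≈ -0.5714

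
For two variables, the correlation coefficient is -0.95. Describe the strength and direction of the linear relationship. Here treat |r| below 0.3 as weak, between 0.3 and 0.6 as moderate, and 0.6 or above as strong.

strong negative

r = -0.95 < 0 so the relationship is negative.
|r| = 0.95, which falls in the strong range.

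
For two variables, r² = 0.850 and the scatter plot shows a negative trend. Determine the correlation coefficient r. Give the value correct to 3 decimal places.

|r| = √0.850 = 0.922
The association is negative, so r = −0.922.

-0.922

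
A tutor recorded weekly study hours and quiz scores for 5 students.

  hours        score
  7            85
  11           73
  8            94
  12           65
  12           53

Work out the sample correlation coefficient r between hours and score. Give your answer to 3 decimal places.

n = 5, Σx = 50, Σy = 370, Σx² = 522, Σy² = 28424, Σxy = 3566
nΣxy − ΣxΣy = 17830 − 18500 = -670
nΣx² − (Σx)² = 2610 − 2500 = 110; nΣy² − (Σy)² = 142120 − 136900 = 5220
r = -670 / √(110 × 5220) = -670 / 757.7599 ≈ -0.884

-0.884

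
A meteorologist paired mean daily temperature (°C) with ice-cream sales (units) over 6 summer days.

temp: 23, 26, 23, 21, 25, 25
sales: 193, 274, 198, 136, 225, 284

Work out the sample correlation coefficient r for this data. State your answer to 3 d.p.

0.939

n = 6, Σx = 143, Σy = 1310, Σx² = 3425, Σy² = 301306, Σxy = 31698
nΣxy − ΣxΣy = 190188 − 187330 = 2858
nΣx² − (Σx)² = 20550 − 20449 = 101; nΣy² − (Σy)² = 1807836 − 1716100 = 91736
r = 2858 / √(101 × 91736) = 2858 / 3043.9014 ≈ 0.939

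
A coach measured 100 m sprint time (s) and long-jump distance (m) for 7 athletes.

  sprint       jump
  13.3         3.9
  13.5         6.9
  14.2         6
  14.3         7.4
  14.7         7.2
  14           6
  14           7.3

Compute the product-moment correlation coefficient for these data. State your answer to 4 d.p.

n = 7, Σx = 98, Σy = 44.7, Σx² = 1373.36, Σy² = 294.71, Σxy = 628.08
nΣxy − ΣxΣy = 4396.56 − 4380.6 = 15.96
nΣx² − (Σx)² = 9613.52 − 9604 = 9.52; nΣy² − (Σy)² = 2062.97 − 1998.09 = 64.88
r = 15.96 / √(9.52 × 64.88) = 15.96 / 24.8527 ≈ 0.6422

0.6422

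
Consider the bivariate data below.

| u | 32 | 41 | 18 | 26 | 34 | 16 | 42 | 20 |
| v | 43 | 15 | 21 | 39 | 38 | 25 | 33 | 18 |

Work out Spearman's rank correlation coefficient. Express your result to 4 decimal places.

0.1190

Rank u: 5, 7, 2, 4, 6, 1, 8, 3
Rank v: 8, 1, 3, 7, 6, 4, 5, 2
d = rank(u) − rank(v): -3, 6, -1, -3, 0, -3, 3, 1; Σd² = 74
ρ = 1 − 6Σd² / [n(n²−1)] = 1 − 6×74 / (8×63) = 1 − 444/504 ≈ 0.1190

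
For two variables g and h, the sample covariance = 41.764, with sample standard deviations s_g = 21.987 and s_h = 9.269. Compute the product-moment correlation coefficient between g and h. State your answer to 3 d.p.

0.205

r = Cov(g,h) / (s_g · s_h) = 41.764 / (21.987 × 9.269)
  = 41.764 / 203.7975 ≈ 0.205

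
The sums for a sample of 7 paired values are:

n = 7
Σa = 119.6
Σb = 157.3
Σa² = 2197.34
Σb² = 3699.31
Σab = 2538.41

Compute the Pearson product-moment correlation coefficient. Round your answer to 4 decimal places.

r = (nΣab − ΣaΣb) / √[(nΣa² − (Σa)²)(nΣb² − (Σb)²)]
Numerator: 7×2538.41 − 119.6×157.3 = -1044.21
Denominator: √[(15381.38 − 14304.16)(25895.17 − 24743.29)] = √[1077.22 × 1151.88] = 1113.9247
r = -1044.21 / 1113.9247 ≈ -0.9374

-0.9374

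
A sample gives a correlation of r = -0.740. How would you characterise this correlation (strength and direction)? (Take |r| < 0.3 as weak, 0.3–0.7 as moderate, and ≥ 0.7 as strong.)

r = -0.740 < 0 so the relationship is negative.
|r| = 0.740, which falls in the strong range.

strong negative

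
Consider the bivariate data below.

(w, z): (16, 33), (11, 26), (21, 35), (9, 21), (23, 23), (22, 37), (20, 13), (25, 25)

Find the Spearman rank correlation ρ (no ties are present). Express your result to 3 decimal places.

Rank w: 3, 2, 5, 1, 7, 6, 4, 8
Rank z: 6, 5, 7, 2, 3, 8, 1, 4
d = rank(w) − rank(z): -3, -3, -2, -1, 4, -2, 3, 4; Σd² = 68
ρ = 1 − 6Σd² / [n(n²−1)] = 1 − 6×68 / (8×63) = 1 − 408/504 ≈ 0.190

0.190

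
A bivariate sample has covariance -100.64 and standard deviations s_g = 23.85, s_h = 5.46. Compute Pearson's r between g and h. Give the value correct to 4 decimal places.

r = Cov(g,h) / (s_g · s_h) = -100.64 / (23.85 × 5.46)
  = -100.64 / 130.2210 ≈ -0.7728

-0.7728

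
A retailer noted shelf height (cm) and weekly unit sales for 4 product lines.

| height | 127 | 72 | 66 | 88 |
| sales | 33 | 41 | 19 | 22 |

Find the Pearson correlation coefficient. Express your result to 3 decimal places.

0.221

n = 4, Σx = 353, Σy = 115, Σx² = 33413, Σy² = 3615, Σxy = 10333
nΣxy − ΣxΣy = 41332 − 40595 = 737
nΣx² − (Σx)² = 133652 − 124609 = 9043; nΣy² − (Σy)² = 14460 − 13225 = 1235
r = 737 / √(9043 × 1235) = 737 / 3341.8715 ≈ 0.221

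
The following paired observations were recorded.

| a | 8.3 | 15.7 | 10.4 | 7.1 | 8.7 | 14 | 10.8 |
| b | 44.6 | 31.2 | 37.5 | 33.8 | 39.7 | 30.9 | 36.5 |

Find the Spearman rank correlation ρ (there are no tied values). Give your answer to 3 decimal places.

Rank a: 2, 7, 4, 1, 3, 6, 5
Rank b: 7, 2, 5, 3, 6, 1, 4
d = rank(a) − rank(b): -5, 5, -1, -2, -3, 5, 1; Σd² = 90
ρ = 1 − 6Σd² / [n(n²−1)] = 1 − 6×90 / (7×48) = 1 − 540/336 ≈ -0.607

-0.607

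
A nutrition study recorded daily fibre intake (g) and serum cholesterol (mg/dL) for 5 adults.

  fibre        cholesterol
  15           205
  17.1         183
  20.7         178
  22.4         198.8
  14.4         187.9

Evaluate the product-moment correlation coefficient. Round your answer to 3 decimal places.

n = 5, Σx = 89.6, Σy = 952.7, Σx² = 1655.02, Σy² = 182025.85, Σxy = 17047.78
nΣxy − ΣxΣy = 85238.9 − 85361.92 = -123.02
nΣx² − (Σx)² = 8275.1 − 8028.16 = 246.94; nΣy² − (Σy)² = 910129.25 − 907637.29 = 2491.96
r = -123.02 / √(246.94 × 2491.96) = -123.02 / 784.4518 ≈ -0.157

-0.157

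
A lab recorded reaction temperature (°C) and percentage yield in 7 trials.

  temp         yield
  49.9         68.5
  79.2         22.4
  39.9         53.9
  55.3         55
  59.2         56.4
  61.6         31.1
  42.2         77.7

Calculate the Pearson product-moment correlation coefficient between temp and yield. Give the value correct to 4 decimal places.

n = 7, Σx = 387.3, Σy = 365, Σx² = 22492.79, Σy² = 21309.68, Σxy = 18917.92
nΣxy − ΣxΣy = 132425.44 − 141364.5 = -8939.06
nΣx² − (Σx)² = 157449.53 − 150001.29 = 7448.24; nΣy² − (Σy)² = 149167.76 − 133225 = 15942.76
r = -8939.06 / √(7448.24 × 15942.76) = -8939.06 / 10897.0410 ≈ -0.8203

-0.8203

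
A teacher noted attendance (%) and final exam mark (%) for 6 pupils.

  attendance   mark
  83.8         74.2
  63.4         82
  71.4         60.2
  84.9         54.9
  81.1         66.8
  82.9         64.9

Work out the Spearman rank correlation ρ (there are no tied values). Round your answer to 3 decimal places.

Rank attendance: 5, 1, 2, 6, 3, 4
Rank mark: 5, 6, 2, 1, 4, 3
d = rank(attendance) − rank(mark): 0, -5, 0, 5, -1, 1; Σd² = 52
ρ = 1 − 6Σd² / [n(n²−1)] = 1 − 6×52 / (6×35) = 1 − 312/210 ≈ -0.486

-0.486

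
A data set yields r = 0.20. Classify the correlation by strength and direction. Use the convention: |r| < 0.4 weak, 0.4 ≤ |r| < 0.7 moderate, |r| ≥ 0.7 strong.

weak positive

r = 0.20 > 0 so the relationship is positive.
|r| = 0.20, which falls in the weak range.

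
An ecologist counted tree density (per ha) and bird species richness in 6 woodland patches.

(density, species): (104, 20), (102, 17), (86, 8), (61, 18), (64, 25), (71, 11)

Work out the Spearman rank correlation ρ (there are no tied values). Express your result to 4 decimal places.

-0.1429

Rank density: 6, 5, 4, 1, 2, 3
Rank species: 5, 3, 1, 4, 6, 2
d = rank(density) − rank(species): 1, 2, 3, -3, -4, 1; Σd² = 40
ρ = 1 − 6Σd² / [n(n²−1)] = 1 − 6×40 / (6×35) = 1 − 240/210 ≈ -0.1429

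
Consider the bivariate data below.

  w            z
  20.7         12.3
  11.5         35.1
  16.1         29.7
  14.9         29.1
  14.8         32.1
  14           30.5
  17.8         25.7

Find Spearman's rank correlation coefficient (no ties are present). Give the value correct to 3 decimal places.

-0.929

Rank w: 7, 1, 5, 4, 3, 2, 6
Rank z: 1, 7, 4, 3, 6, 5, 2
d = rank(w) − rank(z): 6, -6, 1, 1, -3, -3, 4; Σd² = 108
ρ = 1 − 6Σd² / [n(n²−1)] = 1 − 6×108 / (7×48) = 1 − 648/336 ≈ -0.929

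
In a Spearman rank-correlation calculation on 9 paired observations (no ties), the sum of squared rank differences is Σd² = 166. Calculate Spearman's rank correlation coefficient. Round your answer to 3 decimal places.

-0.383

ρ = 1 − 6Σd² / [n(n²−1)] = 1 − 6×166 / (9×80)
  = 1 − 996/720 = 1 − 1.3833 ≈ -0.383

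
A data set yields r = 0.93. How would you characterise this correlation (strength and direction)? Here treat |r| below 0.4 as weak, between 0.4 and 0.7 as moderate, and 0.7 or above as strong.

r = 0.93 > 0 so the relationship is positive.
|r| = 0.93, which falls in the strong range.

strong positive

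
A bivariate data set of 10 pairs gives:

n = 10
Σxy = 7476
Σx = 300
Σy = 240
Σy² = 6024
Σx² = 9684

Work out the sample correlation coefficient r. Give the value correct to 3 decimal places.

0.649

r = (nΣxy − ΣxΣy) / √[(nΣx² − (Σx)²)(nΣy² − (Σy)²)]
Numerator: 10×7476 − 300×240 = 2760
Denominator: √[(96840 − 90000)(60240 − 57600)] = √[6840 × 2640] = 4249.4235
r = 2760 / 4249.4235 ≈ 0.649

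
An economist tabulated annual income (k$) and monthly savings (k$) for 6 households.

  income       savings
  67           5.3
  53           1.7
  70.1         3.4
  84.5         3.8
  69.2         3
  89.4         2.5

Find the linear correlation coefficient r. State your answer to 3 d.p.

n = 6, Σx = 433.2, Σy = 19.7, Σx² = 32133.26, Σy² = 72.23, Σxy = 1435.74
nΣxy − ΣxΣy = 8614.44 − 8534.04 = 80.4
nΣx² − (Σx)² = 192799.56 − 187662.24 = 5137.32; nΣy² − (Σy)² = 433.38 − 388.09 = 45.29
r = 80.4 / √(5137.32 × 45.29) = 80.4 / 482.3580 ≈ 0.167

0.167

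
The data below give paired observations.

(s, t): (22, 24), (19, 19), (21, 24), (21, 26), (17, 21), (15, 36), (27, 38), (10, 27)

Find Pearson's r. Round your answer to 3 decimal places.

n = 8, Σs = 152, Σt = 215, Σs² = 3070, Σt² = 6099, Σst = 4132
nΣst − ΣsΣt = 33056 − 32680 = 376
nΣs² − (Σs)² = 24560 − 23104 = 1456; nΣt² − (Σt)² = 48792 − 46225 = 2567
r = 376 / √(1456 × 2567) = 376 / 1933.2749 ≈ 0.194

0.194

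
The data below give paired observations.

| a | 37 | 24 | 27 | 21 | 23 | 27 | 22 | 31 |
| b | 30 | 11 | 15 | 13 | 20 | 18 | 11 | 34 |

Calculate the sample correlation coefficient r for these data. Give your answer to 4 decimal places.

n = 8, Σa = 212, Σb = 152, Σa² = 5818, Σb² = 3416, Σab = 4294
nΣab − ΣaΣb = 34352 − 32224 = 2128
nΣa² − (Σa)² = 46544 − 44944 = 1600; nΣb² − (Σb)² = 27328 − 23104 = 4224
r = 2128 / √(1600 × 4224) = 2128 / 2599.6923 ≈ 0.8186

0.8186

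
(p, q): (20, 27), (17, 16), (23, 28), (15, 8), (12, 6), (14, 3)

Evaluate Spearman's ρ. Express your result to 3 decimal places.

0.943

Rank p: 5, 4, 6, 3, 1, 2
Rank q: 5, 4, 6, 3, 2, 1
d = rank(p) − rank(q): 0, 0, 0, 0, -1, 1; Σd² = 2
ρ = 1 − 6Σd² / [n(n²−1)] = 1 − 6×2 / (6×35) = 1 − 12/210 ≈ 0.943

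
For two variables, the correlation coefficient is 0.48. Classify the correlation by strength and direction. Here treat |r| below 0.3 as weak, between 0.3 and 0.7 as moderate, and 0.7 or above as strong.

r = 0.48 > 0 so the relationship is positive.
|r| = 0.48, which falls in the moderate range.

moderate positive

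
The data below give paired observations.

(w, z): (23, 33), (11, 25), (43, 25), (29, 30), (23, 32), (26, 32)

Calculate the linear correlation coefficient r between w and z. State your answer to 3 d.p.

-0.135

n = 6, Σw = 155, Σz = 177, Σw² = 4545, Σz² = 5287, Σwz = 4547
nΣwz − ΣwΣz = 27282 − 27435 = -153
nΣw² − (Σw)² = 27270 − 24025 = 3245; nΣz² − (Σz)² = 31722 − 31329 = 393
r = -153 / √(3245 × 393) = -153 / 1129.2852 ≈ -0.135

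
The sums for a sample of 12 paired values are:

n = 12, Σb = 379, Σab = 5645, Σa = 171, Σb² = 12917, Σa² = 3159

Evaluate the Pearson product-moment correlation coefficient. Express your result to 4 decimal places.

0.2953

r = (nΣab − ΣaΣb) / √[(nΣa² − (Σa)²)(nΣb² − (Σb)²)]
Numerator: 12×5645 − 171×379 = 2931
Denominator: √[(37908 − 29241)(155004 − 143641)] = √[8667 × 11363] = 9923.8662
r = 2931 / 9923.8662 ≈ 0.2953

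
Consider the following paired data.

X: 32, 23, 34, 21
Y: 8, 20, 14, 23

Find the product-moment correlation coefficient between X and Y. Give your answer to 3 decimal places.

n = 4, ΣX = 110, ΣY = 65, ΣX² = 3150, ΣY² = 1189, ΣXY = 1675
nΣXY − ΣXΣY = 6700 − 7150 = -450
nΣX² − (ΣX)² = 12600 − 12100 = 500; nΣY² − (ΣY)² = 4756 − 4225 = 531
r = -450 / √(500 × 531) = -450 / 515.2669 ≈ -0.873

-0.873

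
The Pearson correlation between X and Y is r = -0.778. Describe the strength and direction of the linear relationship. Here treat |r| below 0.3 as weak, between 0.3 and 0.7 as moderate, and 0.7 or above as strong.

strong negative

r = -0.778 < 0 so the relationship is negative.
|r| = 0.778, which falls in the strong range.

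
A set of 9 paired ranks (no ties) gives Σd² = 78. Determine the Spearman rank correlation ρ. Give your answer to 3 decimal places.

0.350

ρ = 1 − 6Σd² / [n(n²−1)] = 1 − 6×78 / (9×80)
  = 1 − 468/720 = 1 − 0.6500 ≈ 0.350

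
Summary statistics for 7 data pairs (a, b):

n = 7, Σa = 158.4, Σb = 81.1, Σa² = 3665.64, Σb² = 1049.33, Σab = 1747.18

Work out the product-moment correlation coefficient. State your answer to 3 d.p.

-0.932

r = (nΣab − ΣaΣb) / √[(nΣa² − (Σa)²)(nΣb² − (Σb)²)]
Numerator: 7×1747.18 − 158.4×81.1 = -615.98
Denominator: √[(25659.48 − 25090.56)(7345.31 − 6577.21)] = √[568.92 × 768.1] = 661.0503
r = -615.98 / 661.0503 ≈ -0.932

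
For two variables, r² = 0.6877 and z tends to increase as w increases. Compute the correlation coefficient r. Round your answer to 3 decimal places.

|r| = √0.6877 = 0.829
The association is positive, so r = 0.829.

0.829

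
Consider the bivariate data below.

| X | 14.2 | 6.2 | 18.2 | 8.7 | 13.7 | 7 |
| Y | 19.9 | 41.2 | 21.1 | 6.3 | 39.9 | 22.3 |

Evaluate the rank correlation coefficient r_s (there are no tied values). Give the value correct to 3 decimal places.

Rank X: 5, 1, 6, 3, 4, 2
Rank Y: 2, 6, 3, 1, 5, 4
d = rank(X) − rank(Y): 3, -5, 3, 2, -1, -2; Σd² = 52
ρ = 1 − 6Σd² / [n(n²−1)] = 1 − 6×52 / (6×35) = 1 − 312/210 ≈ -0.486

-0.486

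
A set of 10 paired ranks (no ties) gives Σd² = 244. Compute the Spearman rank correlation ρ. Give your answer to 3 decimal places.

-0.479

ρ = 1 − 6Σd² / [n(n²−1)] = 1 − 6×244 / (10×99)
  = 1 − 1464/990 = 1 − 1.4788 ≈ -0.479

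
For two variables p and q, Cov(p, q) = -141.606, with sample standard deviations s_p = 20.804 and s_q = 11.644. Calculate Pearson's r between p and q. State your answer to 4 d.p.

-0.5846

r = Cov(p,q) / (s_p · s_q) = -141.606 / (20.804 × 11.644)
  = -141.606 / 242.2418 ≈ -0.5846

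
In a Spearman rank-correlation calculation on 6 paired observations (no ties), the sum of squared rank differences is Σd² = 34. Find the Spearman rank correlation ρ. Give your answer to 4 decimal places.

ρ = 1 − 6Σd² / [n(n²−1)] = 1 − 6×34 / (6×35)
  = 1 − 204/210 = 1 − 0.97143 ≈ 0.0286

0.0286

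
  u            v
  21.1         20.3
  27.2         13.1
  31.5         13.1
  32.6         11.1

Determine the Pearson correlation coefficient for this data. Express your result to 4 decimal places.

n = 4, Σu = 112.4, Σv = 57.6, Σu² = 3240.06, Σv² = 878.52, Σuv = 1559.16
nΣuv − ΣuΣv = 6236.64 − 6474.24 = -237.6
nΣu² − (Σu)² = 12960.24 − 12633.76 = 326.48; nΣv² − (Σv)² = 3514.08 − 3317.76 = 196.32
r = -237.6 / √(326.48 × 196.32) = -237.6 / 253.1690 ≈ -0.9385

-0.9385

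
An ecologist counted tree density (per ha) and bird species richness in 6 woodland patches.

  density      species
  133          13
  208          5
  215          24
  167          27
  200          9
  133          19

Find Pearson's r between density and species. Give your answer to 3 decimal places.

n = 6, Σx = 1056, Σy = 97, Σx² = 192756, Σy² = 1941, Σxy = 16765
nΣxy − ΣxΣy = 100590 − 102432 = -1842
nΣx² − (Σx)² = 1156536 − 1115136 = 41400; nΣy² − (Σy)² = 11646 − 9409 = 2237
r = -1842 / √(41400 × 2237) = -1842 / 9623.5025 ≈ -0.191

-0.191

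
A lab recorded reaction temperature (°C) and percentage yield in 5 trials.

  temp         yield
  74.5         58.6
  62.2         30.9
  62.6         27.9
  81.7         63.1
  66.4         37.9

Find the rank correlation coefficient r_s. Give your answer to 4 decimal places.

Rank temp: 4, 1, 2, 5, 3
Rank yield: 4, 2, 1, 5, 3
d = rank(temp) − rank(yield): 0, -1, 1, 0, 0; Σd² = 2
ρ = 1 − 6Σd² / [n(n²−1)] = 1 − 6×2 / (5×24) = 1 − 12/120 ≈ 0.9000

0.9000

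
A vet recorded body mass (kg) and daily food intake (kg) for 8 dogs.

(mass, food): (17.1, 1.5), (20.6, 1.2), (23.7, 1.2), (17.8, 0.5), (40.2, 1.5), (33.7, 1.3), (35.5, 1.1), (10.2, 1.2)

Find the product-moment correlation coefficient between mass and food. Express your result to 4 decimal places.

0.3053

n = 8, Σx = 198.8, Σy = 9.5, Σx² = 5711.32, Σy² = 11.97, Σxy = 243.11
nΣxy − ΣxΣy = 1944.88 − 1888.6 = 56.28
nΣx² − (Σx)² = 45690.56 − 39521.44 = 6169.12; nΣy² − (Σy)² = 95.76 − 90.25 = 5.51
r = 56.28 / √(6169.12 × 5.51) = 56.28 / 184.3688 ≈ 0.3053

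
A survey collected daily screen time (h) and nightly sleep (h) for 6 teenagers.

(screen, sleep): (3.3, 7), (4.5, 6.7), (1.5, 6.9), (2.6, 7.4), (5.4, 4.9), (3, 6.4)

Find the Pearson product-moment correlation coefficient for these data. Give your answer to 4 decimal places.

n = 6, Σx = 20.3, Σy = 39.3, Σx² = 78.31, Σy² = 261.23, Σxy = 128.5
nΣxy − ΣxΣy = 771 − 797.79 = -26.79
nΣx² − (Σx)² = 469.86 − 412.09 = 57.77; nΣy² − (Σy)² = 1567.38 − 1544.49 = 22.89
r = -26.79 / √(57.77 × 22.89) = -26.79 / 36.3642 ≈ -0.7367

-0.7367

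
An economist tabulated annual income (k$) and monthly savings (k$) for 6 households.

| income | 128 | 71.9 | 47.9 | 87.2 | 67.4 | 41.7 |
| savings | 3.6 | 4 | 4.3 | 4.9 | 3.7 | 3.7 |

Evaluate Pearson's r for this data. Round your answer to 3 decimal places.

-0.076

n = 6, Σx = 444.1, Σy = 24.2, Σx² = 37733.51, Σy² = 98.84, Σxy = 1785.32
nΣxy − ΣxΣy = 10711.92 − 10747.22 = -35.3
nΣx² − (Σx)² = 226401.06 − 197224.81 = 29176.25; nΣy² − (Σy)² = 593.04 − 585.64 = 7.4
r = -35.3 / √(29176.25 × 7.4) = -35.3 / 464.6550 ≈ -0.076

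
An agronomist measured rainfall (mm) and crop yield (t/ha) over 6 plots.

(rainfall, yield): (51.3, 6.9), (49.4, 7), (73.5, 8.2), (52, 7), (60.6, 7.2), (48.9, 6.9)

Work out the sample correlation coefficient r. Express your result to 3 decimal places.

n = 6, Σx = 335.7, Σy = 43.2, Σx² = 19241.87, Σy² = 312.3, Σxy = 2440.2
nΣxy − ΣxΣy = 14641.2 − 14502.24 = 138.96
nΣx² − (Σx)² = 115451.22 − 112694.49 = 2756.73; nΣy² − (Σy)² = 1873.8 − 1866.24 = 7.56
r = 138.96 / √(2756.73 × 7.56) = 138.96 / 144.3637 ≈ 0.963

0.963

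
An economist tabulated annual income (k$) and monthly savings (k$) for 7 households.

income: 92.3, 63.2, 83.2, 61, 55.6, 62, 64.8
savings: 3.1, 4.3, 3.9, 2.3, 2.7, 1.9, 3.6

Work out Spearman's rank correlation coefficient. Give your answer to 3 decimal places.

Rank income: 7, 4, 6, 2, 1, 3, 5
Rank savings: 4, 7, 6, 2, 3, 1, 5
d = rank(income) − rank(savings): 3, -3, 0, 0, -2, 2, 0; Σd² = 26
ρ = 1 − 6Σd² / [n(n²−1)] = 1 − 6×26 / (7×48) = 1 − 156/336 ≈ 0.536

0.536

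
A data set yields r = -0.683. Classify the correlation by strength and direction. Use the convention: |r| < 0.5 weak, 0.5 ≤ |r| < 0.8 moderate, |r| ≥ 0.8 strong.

r = -0.683 < 0 so the relationship is negative.
|r| = 0.683, which falls in the moderate range.

moderate negative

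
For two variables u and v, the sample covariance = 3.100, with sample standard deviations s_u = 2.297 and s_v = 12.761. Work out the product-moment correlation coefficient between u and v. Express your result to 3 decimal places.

r = Cov(u,v) / (s_u · s_v) = 3.100 / (2.297 × 12.761)
  = 3.100 / 29.3120 ≈ 0.106

0.106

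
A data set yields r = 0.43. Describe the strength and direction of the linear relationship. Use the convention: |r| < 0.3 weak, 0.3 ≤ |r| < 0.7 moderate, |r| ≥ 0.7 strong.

moderate positive

r = 0.43 > 0 so the relationship is positive.
|r| = 0.43, which falls in the moderate range.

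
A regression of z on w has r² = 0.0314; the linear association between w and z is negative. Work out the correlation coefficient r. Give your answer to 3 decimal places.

-0.177

|r| = √0.0314 = 0.177
The association is negative, so r = −0.177.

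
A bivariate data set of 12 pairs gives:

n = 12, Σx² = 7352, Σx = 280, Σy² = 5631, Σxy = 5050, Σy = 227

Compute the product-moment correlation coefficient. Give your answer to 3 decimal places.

-0.236

r = (nΣxy − ΣxΣy) / √[(nΣx² − (Σx)²)(nΣy² − (Σy)²)]
Numerator: 12×5050 − 280×227 = -2960
Denominator: √[(88224 − 78400)(67572 − 51529)] = √[9824 × 16043] = 12554.1400
r = -2960 / 12554.1400 ≈ -0.236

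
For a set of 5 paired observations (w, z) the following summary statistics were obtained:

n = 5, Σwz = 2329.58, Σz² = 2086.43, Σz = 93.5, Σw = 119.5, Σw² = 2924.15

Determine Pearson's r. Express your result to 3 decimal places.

r = (nΣwz − ΣwΣz) / √[(nΣw² − (Σw)²)(nΣz² − (Σz)²)]
Numerator: 5×2329.58 − 119.5×93.5 = 474.65
Denominator: √[(14620.75 − 14280.25)(10432.15 − 8742.25)] = √[340.5 × 1689.9] = 758.5585
r = 474.65 / 758.5585 ≈ 0.626

0.626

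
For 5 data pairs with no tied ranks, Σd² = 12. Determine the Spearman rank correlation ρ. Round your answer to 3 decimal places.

0.400

ρ = 1 − 6Σd² / [n(n²−1)] = 1 − 6×12 / (5×24)
  = 1 − 72/120 = 1 − 0.6000 ≈ 0.400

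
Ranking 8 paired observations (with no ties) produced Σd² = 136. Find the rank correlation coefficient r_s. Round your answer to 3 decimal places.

-0.619

ρ = 1 − 6Σd² / [n(n²−1)] = 1 − 6×136 / (8×63)
  = 1 − 816/504 = 1 − 1.6190 ≈ -0.619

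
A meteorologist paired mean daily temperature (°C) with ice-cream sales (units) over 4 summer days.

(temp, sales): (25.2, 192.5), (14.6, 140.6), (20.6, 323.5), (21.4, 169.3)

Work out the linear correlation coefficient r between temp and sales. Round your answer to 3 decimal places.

n = 4, Σx = 81.8, Σy = 825.9, Σx² = 1730.52, Σy² = 190139.35, Σxy = 17190.88
nΣxy − ΣxΣy = 68763.52 − 67558.62 = 1204.9
nΣx² − (Σx)² = 6922.08 − 6691.24 = 230.84; nΣy² − (Σy)² = 760557.4 − 682110.81 = 78446.59
r = 1204.9 / √(230.84 × 78446.59) = 1204.9 / 4255.4213 ≈ 0.283

0.283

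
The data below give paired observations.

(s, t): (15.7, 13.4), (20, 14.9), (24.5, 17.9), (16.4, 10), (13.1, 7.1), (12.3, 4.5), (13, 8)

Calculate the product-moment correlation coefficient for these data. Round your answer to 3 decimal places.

0.931

n = 7, Σs = 115, Σt = 75.8, Σs² = 2007.6, Σt² = 956.64, Σst = 1363.29
nΣst − ΣsΣt = 9543.03 − 8717 = 826.03
nΣs² − (Σs)² = 14053.2 − 13225 = 828.2; nΣt² − (Σt)² = 6696.48 − 5745.64 = 950.84
r = 826.03 / √(828.2 × 950.84) = 826.03 / 887.4039 ≈ 0.931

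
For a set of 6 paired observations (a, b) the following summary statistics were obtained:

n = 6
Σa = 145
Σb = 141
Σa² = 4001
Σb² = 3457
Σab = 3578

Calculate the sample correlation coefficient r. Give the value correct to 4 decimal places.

0.6385

r = (nΣab − ΣaΣb) / √[(nΣa² − (Σa)²)(nΣb² − (Σb)²)]
Numerator: 6×3578 − 145×141 = 1023
Denominator: √[(24006 − 21025)(20742 − 19881)] = √[2981 × 861] = 1602.0740
r = 1023 / 1602.0740 ≈ 0.6385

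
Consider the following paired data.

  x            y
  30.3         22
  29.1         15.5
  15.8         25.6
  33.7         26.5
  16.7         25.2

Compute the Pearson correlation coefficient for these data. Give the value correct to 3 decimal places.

-0.320

n = 5, Σx = 125.6, Σy = 114.8, Σx² = 3429.12, Σy² = 2716.9, Σxy = 2836.02
nΣxy − ΣxΣy = 14180.1 − 14418.88 = -238.78
nΣx² − (Σx)² = 17145.6 − 15775.36 = 1370.24; nΣy² − (Σy)² = 13584.5 − 13179.04 = 405.46
r = -238.78 / √(1370.24 × 405.46) = -238.78 / 745.3707 ≈ -0.320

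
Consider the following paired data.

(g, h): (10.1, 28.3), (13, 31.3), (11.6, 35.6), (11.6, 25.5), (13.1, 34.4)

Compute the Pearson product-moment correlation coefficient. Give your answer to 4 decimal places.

0.4618

n = 5, Σg = 59.4, Σh = 155.1, Σg² = 711.74, Σh² = 4881.55, Σgh = 1852.13
nΣgh − ΣgΣh = 9260.65 − 9212.94 = 47.71
nΣg² − (Σg)² = 3558.7 − 3528.36 = 30.34; nΣh² − (Σh)² = 24407.75 − 24056.01 = 351.74
r = 47.71 / √(30.34 × 351.74) = 47.71 / 103.3044 ≈ 0.4618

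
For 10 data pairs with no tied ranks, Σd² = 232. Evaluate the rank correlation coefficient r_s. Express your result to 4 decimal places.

ρ = 1 − 6Σd² / [n(n²−1)] = 1 − 6×232 / (10×99)
  = 1 − 1392/990 = 1 − 1.40606 ≈ -0.4061

-0.4061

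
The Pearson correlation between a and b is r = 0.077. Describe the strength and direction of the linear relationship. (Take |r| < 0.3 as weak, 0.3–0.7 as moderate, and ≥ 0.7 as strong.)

r = 0.077 > 0 so the relationship is positive.
|r| = 0.077, which falls in the weak range.

weak positive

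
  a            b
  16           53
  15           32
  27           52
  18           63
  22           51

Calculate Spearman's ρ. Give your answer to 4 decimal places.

0.2000

Rank a: 2, 1, 5, 3, 4
Rank b: 4, 1, 3, 5, 2
d = rank(a) − rank(b): -2, 0, 2, -2, 2; Σd² = 16
ρ = 1 − 6Σd² / [n(n²−1)] = 1 − 6×16 / (5×24) = 1 − 96/120 ≈ 0.2000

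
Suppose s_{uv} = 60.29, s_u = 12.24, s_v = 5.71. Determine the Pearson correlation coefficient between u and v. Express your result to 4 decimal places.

0.8626

r = Cov(u,v) / (s_u · s_v) = 60.29 / (12.24 × 5.71)
  = 60.29 / 69.8904 ≈ 0.8626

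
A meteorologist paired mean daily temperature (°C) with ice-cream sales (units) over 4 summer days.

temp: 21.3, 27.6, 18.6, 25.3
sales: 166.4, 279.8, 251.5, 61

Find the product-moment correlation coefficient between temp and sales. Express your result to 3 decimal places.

-0.096

n = 4, Σx = 92.8, Σy = 758.7, Σx² = 2201.5, Σy² = 172950.25, Σxy = 17488
nΣxy − ΣxΣy = 69952 − 70407.36 = -455.36
nΣx² − (Σx)² = 8806 − 8611.84 = 194.16; nΣy² − (Σy)² = 691801 − 575625.69 = 116175.31
r = -455.36 / √(194.16 × 116175.31) = -455.36 / 4749.3787 ≈ -0.096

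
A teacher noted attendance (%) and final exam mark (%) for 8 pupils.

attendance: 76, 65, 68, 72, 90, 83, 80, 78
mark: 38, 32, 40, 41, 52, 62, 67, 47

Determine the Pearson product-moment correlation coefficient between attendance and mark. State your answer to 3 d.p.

n = 8, Σx = 612, Σy = 379, Σx² = 47282, Σy² = 18995, Σxy = 29492
nΣxy − ΣxΣy = 235936 − 231948 = 3988
nΣx² − (Σx)² = 378256 − 374544 = 3712; nΣy² − (Σy)² = 151960 − 143641 = 8319
r = 3988 / √(3712 × 8319) = 3988 / 5556.9891 ≈ 0.718

0.718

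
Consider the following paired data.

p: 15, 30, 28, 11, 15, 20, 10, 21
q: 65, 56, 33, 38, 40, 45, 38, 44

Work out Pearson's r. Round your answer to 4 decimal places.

0.1268

n = 8, Σp = 150, Σq = 359, Σp² = 3196, Σq² = 16899, Σpq = 6801
nΣpq − ΣpΣq = 54408 − 53850 = 558
nΣp² − (Σp)² = 25568 − 22500 = 3068; nΣq² − (Σq)² = 135192 − 128881 = 6311
r = 558 / √(3068 × 6311) = 558 / 4400.2441 ≈ 0.1268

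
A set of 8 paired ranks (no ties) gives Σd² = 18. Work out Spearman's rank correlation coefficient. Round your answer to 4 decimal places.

ρ = 1 − 6Σd² / [n(n²−1)] = 1 − 6×18 / (8×63)
  = 1 − 108/504 = 1 − 0.21429 ≈ 0.7857

0.7857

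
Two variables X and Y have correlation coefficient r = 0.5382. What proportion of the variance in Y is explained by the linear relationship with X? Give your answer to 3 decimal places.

0.290

r² = (0.5382)² = 0.290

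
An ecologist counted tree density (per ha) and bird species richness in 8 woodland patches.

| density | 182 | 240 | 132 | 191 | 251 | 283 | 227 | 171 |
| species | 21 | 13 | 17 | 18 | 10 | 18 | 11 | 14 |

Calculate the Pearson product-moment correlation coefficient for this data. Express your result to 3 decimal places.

-0.344

n = 8, Σx = 1677, Σy = 122, Σx² = 368489, Σy² = 1964, Σxy = 25119
nΣxy − ΣxΣy = 200952 − 204594 = -3642
nΣx² − (Σx)² = 2947912 − 2812329 = 135583; nΣy² − (Σy)² = 15712 − 14884 = 828
r = -3642 / √(135583 × 828) = -3642 / 10595.4105 ≈ -0.344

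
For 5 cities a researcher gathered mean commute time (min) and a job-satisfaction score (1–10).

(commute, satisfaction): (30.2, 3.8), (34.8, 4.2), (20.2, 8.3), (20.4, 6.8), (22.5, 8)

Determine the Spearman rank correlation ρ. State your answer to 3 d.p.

Rank commute: 4, 5, 1, 2, 3
Rank satisfaction: 1, 2, 5, 3, 4
d = rank(commute) − rank(satisfaction): 3, 3, -4, -1, -1; Σd² = 36
ρ = 1 − 6Σd² / [n(n²−1)] = 1 − 6×36 / (5×24) = 1 − 216/120 ≈ -0.800

-0.800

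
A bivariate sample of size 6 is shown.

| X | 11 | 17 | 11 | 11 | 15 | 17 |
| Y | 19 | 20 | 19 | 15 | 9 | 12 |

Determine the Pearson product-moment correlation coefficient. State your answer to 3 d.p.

-0.338

n = 6, ΣX = 82, ΣY = 94, ΣX² = 1166, ΣY² = 1572, ΣXY = 1262
nΣXY − ΣXΣY = 7572 − 7708 = -136
nΣX² − (ΣX)² = 6996 − 6724 = 272; nΣY² − (ΣY)² = 9432 − 8836 = 596
r = -136 / √(272 × 596) = -136 / 402.6313 ≈ -0.338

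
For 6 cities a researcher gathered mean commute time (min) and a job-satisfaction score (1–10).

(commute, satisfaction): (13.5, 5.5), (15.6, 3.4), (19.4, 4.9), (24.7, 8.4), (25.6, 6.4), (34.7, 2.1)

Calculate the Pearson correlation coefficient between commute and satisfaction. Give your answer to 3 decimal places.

-0.192

n = 6, Σx = 133.5, Σy = 30.7, Σx² = 3271.51, Σy² = 181.75, Σxy = 666.54
nΣxy − ΣxΣy = 3999.24 − 4098.45 = -99.21
nΣx² − (Σx)² = 19629.06 − 17822.25 = 1806.81; nΣy² − (Σy)² = 1090.5 − 942.49 = 148.01
r = -99.21 / √(1806.81 × 148.01) = -99.21 / 517.1324 ≈ -0.192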